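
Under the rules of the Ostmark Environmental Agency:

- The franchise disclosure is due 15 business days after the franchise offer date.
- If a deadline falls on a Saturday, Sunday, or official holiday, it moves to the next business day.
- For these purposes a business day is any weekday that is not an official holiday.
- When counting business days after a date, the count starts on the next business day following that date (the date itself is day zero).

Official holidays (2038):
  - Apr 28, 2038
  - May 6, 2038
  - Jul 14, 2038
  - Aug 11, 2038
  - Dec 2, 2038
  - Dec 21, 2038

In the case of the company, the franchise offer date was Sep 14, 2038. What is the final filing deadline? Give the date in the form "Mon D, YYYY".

Starting the day after Sep 14, 2038 and counting 15 business days lands on Oct 5, 2038.
Oct 5, 2038 falls on a Tuesday, which is a business day, so no adjustment is needed.
Deadline: Oct 5, 2038.

Oct 5, 2038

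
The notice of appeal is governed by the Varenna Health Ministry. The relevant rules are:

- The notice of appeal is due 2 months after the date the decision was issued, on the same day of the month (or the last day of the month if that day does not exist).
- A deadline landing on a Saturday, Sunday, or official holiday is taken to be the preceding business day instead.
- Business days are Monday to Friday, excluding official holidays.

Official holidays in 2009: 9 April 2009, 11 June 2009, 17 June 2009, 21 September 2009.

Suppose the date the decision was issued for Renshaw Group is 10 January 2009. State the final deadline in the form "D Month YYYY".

10 March 2009

2 months from 10 January 2009 is 10 March 2009.
Since 10 March 2009 is a Tuesday and not a holiday, the date is unchanged.
So the filing is due 10 March 2009.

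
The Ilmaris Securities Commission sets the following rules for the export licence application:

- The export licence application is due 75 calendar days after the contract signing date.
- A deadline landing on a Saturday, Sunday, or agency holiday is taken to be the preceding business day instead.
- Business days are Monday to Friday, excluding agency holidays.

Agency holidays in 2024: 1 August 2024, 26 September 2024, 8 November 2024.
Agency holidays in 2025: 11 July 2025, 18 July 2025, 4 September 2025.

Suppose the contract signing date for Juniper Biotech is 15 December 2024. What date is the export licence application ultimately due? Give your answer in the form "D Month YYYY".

28 February 2025

75 calendar days after 15 December 2024 is 28 February 2025.
Since 28 February 2025 is a Friday and not a holiday, the date is unchanged.
So the filing is due 28 February 2025.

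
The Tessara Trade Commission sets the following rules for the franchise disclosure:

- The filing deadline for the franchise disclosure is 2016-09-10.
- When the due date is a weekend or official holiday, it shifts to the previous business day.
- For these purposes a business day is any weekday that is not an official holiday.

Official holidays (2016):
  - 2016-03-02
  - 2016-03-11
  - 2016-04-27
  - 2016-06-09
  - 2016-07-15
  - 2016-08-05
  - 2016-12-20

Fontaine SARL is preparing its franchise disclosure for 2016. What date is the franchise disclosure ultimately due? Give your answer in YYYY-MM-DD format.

2016-09-09

The stated deadline is 2016-09-10.
2016-09-10 is a Saturday; the preceding business day is 2016-09-09 (Friday).
Deadline: 2016-09-09.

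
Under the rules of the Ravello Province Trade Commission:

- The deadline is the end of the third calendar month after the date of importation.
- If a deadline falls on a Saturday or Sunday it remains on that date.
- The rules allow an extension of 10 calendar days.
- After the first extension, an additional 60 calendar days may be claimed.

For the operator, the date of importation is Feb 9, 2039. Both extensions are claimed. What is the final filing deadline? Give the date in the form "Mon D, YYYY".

3 months after Feb 9, 2039 falls in May 2039; the last day of that month is May 31, 2039.
May 31, 2039 is a Tuesday; no weekend or holiday adjustment applies.
Add the 10 calendar-day extension to May 31, 2039: Jun 10, 2039.
Jun 10, 2039 falls on a Friday. The rules make no weekend/holiday allowance, so it remains Jun 10, 2039.
Add the 60 calendar-day extension to Jun 10, 2039: Aug 9, 2039.
No adjustment is made for weekends or holidays, so Aug 9, 2039 stands.
The final due date is Aug 9, 2039.

Aug 9, 2039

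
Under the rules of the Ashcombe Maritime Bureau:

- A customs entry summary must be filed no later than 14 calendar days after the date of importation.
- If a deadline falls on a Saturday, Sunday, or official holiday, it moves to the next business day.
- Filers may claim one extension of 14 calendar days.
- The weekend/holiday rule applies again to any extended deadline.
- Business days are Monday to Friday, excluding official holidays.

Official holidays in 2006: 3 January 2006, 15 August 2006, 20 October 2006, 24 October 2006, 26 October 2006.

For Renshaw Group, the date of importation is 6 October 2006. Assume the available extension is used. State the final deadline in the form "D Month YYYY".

6 November 2006

From 6 October 2006, 14 calendar days later is 20 October 2006.
20 October 2006 falls on a listed holiday. Rolling to the next business day gives 23 October 2006, a Monday.
Add the 14 calendar-day extension to 23 October 2006: 6 November 2006.
6 November 2006 falls on a Monday, which is a business day, so no adjustment is needed.
So the filing is due 6 November 2006.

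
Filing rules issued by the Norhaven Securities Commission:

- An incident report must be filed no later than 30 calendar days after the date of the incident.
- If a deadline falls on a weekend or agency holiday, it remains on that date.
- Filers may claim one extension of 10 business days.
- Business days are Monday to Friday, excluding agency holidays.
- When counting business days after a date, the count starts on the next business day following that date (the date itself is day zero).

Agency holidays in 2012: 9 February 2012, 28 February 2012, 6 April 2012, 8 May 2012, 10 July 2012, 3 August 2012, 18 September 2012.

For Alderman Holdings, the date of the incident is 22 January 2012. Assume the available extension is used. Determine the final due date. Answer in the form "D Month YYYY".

7 March 2012

From 22 January 2012, 30 calendar days later is 21 February 2012.
21 February 2012 is a Tuesday; no weekend or holiday adjustment applies.
Counting 10 further business days from 21 February 2012 reaches 7 March 2012.
No adjustment is made for weekends or holidays, so 7 March 2012 stands.
The final due date is 7 March 2012.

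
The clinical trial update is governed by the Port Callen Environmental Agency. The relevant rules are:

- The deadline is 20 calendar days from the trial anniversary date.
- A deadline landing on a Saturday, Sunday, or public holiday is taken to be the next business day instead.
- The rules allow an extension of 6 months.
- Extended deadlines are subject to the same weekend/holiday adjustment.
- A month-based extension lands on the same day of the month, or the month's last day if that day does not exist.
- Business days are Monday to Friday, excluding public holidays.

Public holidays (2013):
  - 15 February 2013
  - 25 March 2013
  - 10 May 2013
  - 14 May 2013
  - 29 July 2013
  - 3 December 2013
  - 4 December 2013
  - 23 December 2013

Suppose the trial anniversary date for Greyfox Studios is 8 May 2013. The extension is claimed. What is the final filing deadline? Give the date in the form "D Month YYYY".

Trigger date 8 May 2013 + 20 calendar days = 28 May 2013.
28 May 2013 (Tuesday) is already a business day.
The 6 months extension carries 28 May 2013 to 28 November 2013.
28 November 2013 (Thursday) is already a business day.
Deadline: 28 November 2013.

28 November 2013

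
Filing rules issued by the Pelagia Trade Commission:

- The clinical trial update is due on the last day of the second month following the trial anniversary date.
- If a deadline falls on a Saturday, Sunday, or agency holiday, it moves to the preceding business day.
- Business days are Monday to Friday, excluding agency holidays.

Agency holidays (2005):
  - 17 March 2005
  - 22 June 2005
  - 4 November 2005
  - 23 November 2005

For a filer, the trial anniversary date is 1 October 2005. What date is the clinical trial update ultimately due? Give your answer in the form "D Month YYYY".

30 December 2005

2 months after 1 October 2005 is December 2005; that month ends on 31 December 2005.
31 December 2005 is a Saturday; the preceding business day is 30 December 2005 (Friday).
Deadline: 30 December 2005.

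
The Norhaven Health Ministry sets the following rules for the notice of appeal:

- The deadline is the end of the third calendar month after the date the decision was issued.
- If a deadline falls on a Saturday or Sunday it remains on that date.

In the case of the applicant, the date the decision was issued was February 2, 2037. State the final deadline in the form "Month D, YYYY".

3 months after February 2, 2037 falls in May 2037; the last day of that month is May 31, 2037.
May 31, 2037 is a Sunday; no weekend or holiday adjustment applies.
Final deadline: May 31, 2037.

May 31, 2037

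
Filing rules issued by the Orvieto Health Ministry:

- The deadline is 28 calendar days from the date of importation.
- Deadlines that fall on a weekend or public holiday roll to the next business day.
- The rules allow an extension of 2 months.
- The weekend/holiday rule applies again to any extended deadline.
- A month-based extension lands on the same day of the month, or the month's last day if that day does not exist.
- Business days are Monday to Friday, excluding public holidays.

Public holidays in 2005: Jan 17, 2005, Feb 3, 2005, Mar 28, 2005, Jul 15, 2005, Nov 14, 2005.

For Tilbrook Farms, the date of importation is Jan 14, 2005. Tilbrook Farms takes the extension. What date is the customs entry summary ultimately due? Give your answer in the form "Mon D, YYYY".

Trigger date Jan 14, 2005 + 28 calendar days = Feb 11, 2005.
Feb 11, 2005 is a Friday and not a listed holiday, so it stands.
Applying the 2 months extension: 2 months after Feb 11, 2005 is Apr 11, 2005.
Since Apr 11, 2005 is a Monday and not a holiday, the date is unchanged.
Deadline: Apr 11, 2005.

Apr 11, 2005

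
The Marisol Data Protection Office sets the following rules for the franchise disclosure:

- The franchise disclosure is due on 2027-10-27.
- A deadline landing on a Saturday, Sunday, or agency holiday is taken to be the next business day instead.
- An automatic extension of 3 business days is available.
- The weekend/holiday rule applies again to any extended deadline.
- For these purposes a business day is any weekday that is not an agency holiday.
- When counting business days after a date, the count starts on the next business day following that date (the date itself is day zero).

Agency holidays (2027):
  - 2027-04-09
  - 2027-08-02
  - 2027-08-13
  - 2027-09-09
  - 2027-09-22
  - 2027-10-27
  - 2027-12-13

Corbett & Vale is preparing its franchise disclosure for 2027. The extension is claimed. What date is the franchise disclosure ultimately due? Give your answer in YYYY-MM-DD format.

2027-11-02

The statutory due date is 2027-10-27.
2027-10-27 falls on a listed holiday. Rolling to the next business day gives 2027-10-28, a Thursday.
Applying the 3-business-day extension: 3 business days after 2027-10-28 is 2027-11-02.
Since 2027-11-02 is a Tuesday and not a holiday, the date is unchanged.
So the filing is due 2027-11-02.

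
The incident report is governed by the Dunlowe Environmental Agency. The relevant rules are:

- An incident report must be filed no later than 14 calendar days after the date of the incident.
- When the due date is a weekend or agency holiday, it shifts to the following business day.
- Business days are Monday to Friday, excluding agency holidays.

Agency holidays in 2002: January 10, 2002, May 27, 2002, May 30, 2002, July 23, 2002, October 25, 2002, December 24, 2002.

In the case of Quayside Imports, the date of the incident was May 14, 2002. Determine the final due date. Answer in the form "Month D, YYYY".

14 calendar days after May 14, 2002 is May 28, 2002.
May 28, 2002 falls on a Tuesday, which is a business day, so no adjustment is needed.
So the filing is due May 28, 2002.

May 28, 2002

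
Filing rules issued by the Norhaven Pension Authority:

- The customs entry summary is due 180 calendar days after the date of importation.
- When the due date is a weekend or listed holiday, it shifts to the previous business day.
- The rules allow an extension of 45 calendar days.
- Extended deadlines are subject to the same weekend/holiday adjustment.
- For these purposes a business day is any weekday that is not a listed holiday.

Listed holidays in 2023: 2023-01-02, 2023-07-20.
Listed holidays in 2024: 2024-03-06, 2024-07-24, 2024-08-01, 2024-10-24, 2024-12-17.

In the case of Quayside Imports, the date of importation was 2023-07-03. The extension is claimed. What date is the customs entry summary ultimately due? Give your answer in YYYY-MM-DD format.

Adding 180 calendar days to 2023-07-03 gives 2023-12-30.
Because 2023-12-30 is a Saturday, the deadline becomes 2023-12-29 (Friday).
Add the 45 calendar-day extension to 2023-12-29: 2024-02-12.
2024-02-12 is a Monday and not a listed holiday, so it stands.
Deadline: 2024-02-12.

2024-02-12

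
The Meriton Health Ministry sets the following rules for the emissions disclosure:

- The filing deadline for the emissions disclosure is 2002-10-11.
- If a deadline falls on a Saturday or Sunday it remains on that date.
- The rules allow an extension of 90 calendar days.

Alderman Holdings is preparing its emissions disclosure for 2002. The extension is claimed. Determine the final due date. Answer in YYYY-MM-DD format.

2003-01-09

The stated deadline is 2002-10-11.
2002-10-11 falls on a Friday. The rules make no weekend/holiday allowance, so it remains 2002-10-11.
Add the 90 calendar-day extension to 2002-10-11: 2003-01-09.
2003-01-09 falls on a Thursday. The rules make no weekend/holiday allowance, so it remains 2003-01-09.
So the filing is due 2003-01-09.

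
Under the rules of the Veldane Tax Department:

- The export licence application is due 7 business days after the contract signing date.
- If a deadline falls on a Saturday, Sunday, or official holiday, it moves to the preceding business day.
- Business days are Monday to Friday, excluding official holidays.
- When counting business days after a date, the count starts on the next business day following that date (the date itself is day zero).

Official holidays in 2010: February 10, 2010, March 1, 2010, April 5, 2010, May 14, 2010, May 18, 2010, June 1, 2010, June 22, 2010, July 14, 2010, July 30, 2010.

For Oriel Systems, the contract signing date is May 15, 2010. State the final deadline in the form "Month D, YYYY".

May 26, 2010

Counting 7 business days after May 15, 2010 (skipping weekends and listed holidays) reaches May 26, 2010.
May 26, 2010 (Wednesday) is already a business day.
The final due date is May 26, 2010.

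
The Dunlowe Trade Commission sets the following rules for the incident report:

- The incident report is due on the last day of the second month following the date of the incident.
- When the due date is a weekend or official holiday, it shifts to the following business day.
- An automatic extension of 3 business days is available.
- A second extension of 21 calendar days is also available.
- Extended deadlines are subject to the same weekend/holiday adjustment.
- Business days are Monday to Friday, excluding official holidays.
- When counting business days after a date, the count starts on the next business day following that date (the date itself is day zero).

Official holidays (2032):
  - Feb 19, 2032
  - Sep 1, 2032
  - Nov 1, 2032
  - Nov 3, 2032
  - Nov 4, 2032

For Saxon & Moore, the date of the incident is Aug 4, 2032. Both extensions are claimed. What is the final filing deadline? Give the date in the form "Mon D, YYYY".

2 months after Aug 4, 2032 falls in October 2032; the last day of that month is Oct 31, 2032.
Oct 31, 2032 is a Sunday, so it moves to the next business day, Nov 2, 2032 (Tuesday).
Applying the 3-business-day extension: 3 business days after Nov 2, 2032 is Nov 9, 2032.
Nov 9, 2032 falls on a Tuesday, which is a business day, so no adjustment is needed.
The 21-calendar-day extension moves the deadline from Nov 9, 2032 to Nov 30, 2032.
Nov 30, 2032 is a Tuesday and not a listed holiday, so it stands.
Final deadline: Nov 30, 2032.

Nov 30, 2032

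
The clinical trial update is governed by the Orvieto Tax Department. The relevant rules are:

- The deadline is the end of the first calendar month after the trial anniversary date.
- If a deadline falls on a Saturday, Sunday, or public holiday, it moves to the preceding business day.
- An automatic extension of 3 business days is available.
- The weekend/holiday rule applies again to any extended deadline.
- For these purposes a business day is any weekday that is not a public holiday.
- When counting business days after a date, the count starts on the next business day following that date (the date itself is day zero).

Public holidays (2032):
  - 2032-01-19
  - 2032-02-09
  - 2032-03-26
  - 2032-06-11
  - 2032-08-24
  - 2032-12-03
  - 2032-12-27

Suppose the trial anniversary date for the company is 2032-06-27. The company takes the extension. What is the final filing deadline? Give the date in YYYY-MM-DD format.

2032-08-04

The first month after 2032-06-27 is July 2032, whose last day is 2032-07-31.
2032-07-31 is a Saturday, so it moves to the preceding business day, 2032-07-30 (Friday).
Counting 3 further business days from 2032-07-30 reaches 2032-08-04.
Since 2032-08-04 is a Wednesday and not a holiday, the date is unchanged.
The final due date is 2032-08-04.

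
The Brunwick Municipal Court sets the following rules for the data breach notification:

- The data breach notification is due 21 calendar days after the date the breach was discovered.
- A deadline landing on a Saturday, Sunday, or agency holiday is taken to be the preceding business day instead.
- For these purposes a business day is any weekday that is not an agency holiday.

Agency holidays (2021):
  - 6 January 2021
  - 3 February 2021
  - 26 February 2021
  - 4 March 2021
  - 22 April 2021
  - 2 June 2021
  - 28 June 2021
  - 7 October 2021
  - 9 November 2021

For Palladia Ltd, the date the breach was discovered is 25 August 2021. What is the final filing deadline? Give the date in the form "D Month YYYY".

15 September 2021

21 calendar days after 25 August 2021 is 15 September 2021.
15 September 2021 is a Wednesday and not a listed holiday, so it stands.
Final deadline: 15 September 2021.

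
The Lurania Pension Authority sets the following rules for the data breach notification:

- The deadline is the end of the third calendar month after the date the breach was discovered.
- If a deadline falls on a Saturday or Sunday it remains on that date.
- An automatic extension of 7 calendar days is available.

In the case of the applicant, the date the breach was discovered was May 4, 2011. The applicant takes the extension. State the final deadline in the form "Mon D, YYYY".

Sep 7, 2011

3 months after May 4, 2011 is August 2011; that month ends on Aug 31, 2011.
No adjustment is made for weekends or holidays, so Aug 31, 2011 stands.
Add the 7 calendar-day extension to Aug 31, 2011: Sep 7, 2011.
No adjustment is made for weekends or holidays, so Sep 7, 2011 stands.
Deadline: Sep 7, 2011.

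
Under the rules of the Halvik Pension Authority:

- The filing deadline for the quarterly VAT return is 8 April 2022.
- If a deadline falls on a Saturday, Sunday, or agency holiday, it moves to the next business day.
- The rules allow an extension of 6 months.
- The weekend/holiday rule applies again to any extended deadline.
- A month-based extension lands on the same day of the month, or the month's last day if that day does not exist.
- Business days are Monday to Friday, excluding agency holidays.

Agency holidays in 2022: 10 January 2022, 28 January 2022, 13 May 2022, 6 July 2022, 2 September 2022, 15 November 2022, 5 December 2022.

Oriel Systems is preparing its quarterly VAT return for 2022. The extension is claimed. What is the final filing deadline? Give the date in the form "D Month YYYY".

10 October 2022

Start from the fixed due date, 8 April 2022.
Since 8 April 2022 is a Friday and not a holiday, the date is unchanged.
Add 6 months to 8 April 2022: 8 October 2022.
Because 8 October 2022 is a Saturday, the deadline becomes 10 October 2022 (Monday).
So the filing is due 10 October 2022.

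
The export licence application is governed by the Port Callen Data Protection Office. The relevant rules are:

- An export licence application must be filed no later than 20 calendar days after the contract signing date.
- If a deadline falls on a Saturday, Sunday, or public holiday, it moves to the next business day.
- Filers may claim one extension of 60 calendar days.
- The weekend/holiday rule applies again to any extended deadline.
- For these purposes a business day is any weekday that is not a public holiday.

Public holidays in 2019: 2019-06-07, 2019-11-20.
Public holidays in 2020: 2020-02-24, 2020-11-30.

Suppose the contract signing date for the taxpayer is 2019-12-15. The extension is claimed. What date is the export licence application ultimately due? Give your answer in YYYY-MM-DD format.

Trigger date 2019-12-15 + 20 calendar days = 2020-01-04.
2020-01-04 is a Saturday; the next business day is 2020-01-06 (Monday).
Add the 60 calendar-day extension to 2020-01-06: 2020-03-06.
2020-03-06 is a Friday and not a listed holiday, so it stands.
Final deadline: 2020-03-06.

2020-03-06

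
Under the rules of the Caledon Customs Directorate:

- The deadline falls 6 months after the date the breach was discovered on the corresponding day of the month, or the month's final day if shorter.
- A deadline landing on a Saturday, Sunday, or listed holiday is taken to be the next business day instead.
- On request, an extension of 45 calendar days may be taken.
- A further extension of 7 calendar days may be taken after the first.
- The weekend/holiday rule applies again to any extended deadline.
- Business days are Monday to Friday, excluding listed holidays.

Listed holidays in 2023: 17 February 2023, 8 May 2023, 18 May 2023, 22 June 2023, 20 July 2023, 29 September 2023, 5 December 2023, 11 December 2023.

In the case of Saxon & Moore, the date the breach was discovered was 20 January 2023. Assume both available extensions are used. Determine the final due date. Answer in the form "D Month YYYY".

6 months after 20 January 2023, on the same day of the month, is 20 July 2023.
20 July 2023 is a listed holiday; the next business day is 21 July 2023 (Friday).
Add the 45 calendar-day extension to 21 July 2023: 4 September 2023.
4 September 2023 falls on a Monday, which is a business day, so no adjustment is needed.
The 7-calendar-day extension moves the deadline from 4 September 2023 to 11 September 2023.
11 September 2023 (Monday) is already a business day.
Deadline: 11 September 2023.

11 September 2023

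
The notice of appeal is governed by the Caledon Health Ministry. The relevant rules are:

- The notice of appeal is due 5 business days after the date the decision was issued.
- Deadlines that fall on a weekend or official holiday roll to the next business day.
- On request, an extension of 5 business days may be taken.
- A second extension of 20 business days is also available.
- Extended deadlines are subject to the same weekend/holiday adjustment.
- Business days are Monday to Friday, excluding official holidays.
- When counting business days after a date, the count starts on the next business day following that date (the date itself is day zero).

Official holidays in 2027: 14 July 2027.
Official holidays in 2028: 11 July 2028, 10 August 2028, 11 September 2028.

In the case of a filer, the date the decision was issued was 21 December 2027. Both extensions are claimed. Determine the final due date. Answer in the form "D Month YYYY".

Counting 5 business days after 21 December 2027 (skipping weekends and listed holidays) reaches 28 December 2027.
28 December 2027 falls on a Tuesday, which is a business day, so no adjustment is needed.
Applying the 5-business-day extension: 5 business days after 28 December 2027 is 4 January 2028.
Since 4 January 2028 is a Tuesday and not a holiday, the date is unchanged.
Counting 20 further business days from 4 January 2028 reaches 1 February 2028.
1 February 2028 (Tuesday) is already a business day.
Final deadline: 1 February 2028.

1 February 2028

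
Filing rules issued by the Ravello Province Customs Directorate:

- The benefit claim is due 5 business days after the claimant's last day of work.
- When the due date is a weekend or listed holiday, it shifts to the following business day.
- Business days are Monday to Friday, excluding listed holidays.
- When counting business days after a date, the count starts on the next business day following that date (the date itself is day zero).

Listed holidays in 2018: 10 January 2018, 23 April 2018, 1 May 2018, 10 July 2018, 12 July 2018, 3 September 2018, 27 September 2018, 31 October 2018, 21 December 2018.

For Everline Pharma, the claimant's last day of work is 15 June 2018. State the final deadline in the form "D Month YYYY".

5 business days after 15 June 2018, excluding weekends and holidays, is 22 June 2018.
22 June 2018 is a Friday and not a listed holiday, so it stands.
Final deadline: 22 June 2018.

22 June 2018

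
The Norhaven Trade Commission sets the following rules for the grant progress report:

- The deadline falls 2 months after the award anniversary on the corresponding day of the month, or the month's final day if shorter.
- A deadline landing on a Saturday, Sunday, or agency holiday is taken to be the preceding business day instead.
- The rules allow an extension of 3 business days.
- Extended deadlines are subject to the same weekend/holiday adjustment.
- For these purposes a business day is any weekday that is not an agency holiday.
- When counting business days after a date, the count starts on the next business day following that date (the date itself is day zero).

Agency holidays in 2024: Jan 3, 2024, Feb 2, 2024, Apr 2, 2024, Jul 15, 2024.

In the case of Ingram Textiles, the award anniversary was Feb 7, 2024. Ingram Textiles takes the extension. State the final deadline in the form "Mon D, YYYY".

2 months from Feb 7, 2024 is Apr 7, 2024.
Apr 7, 2024 is a Sunday, so it moves to the preceding business day, Apr 5, 2024 (Friday).
The 3-business-day extension runs from Apr 5, 2024 to Apr 10, 2024.
Since Apr 10, 2024 is a Wednesday and not a holiday, the date is unchanged.
The final due date is Apr 10, 2024.

Apr 10, 2024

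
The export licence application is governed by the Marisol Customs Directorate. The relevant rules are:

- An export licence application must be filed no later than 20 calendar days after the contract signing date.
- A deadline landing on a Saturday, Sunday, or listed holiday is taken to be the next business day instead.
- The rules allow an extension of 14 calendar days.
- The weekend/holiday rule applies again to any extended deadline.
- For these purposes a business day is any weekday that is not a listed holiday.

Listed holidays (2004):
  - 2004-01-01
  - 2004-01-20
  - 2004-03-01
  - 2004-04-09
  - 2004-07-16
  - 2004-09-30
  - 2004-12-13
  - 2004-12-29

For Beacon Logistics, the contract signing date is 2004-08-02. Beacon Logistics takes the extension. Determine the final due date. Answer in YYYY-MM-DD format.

From 2004-08-02, 20 calendar days later is 2004-08-22.
2004-08-22 is a Sunday, so it moves to the next business day, 2004-08-23 (Monday).
The 14-calendar-day extension moves the deadline from 2004-08-23 to 2004-09-06.
2004-09-06 is a Monday and not a listed holiday, so it stands.
The final due date is 2004-09-06.

2004-09-06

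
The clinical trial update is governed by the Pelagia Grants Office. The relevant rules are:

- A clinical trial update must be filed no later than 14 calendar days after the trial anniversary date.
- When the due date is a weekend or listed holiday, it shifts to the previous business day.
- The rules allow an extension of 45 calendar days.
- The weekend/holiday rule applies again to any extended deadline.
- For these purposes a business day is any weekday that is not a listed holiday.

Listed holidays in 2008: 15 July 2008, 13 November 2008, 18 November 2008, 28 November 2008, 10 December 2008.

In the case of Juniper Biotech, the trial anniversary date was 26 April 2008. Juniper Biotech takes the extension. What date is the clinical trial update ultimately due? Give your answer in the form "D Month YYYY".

23 June 2008

From 26 April 2008, 14 calendar days later is 10 May 2008.
Because 10 May 2008 is a Saturday, the deadline becomes 9 May 2008 (Friday).
Add the 45 calendar-day extension to 9 May 2008: 23 June 2008.
Since 23 June 2008 is a Monday and not a holiday, the date is unchanged.
The final due date is 23 June 2008.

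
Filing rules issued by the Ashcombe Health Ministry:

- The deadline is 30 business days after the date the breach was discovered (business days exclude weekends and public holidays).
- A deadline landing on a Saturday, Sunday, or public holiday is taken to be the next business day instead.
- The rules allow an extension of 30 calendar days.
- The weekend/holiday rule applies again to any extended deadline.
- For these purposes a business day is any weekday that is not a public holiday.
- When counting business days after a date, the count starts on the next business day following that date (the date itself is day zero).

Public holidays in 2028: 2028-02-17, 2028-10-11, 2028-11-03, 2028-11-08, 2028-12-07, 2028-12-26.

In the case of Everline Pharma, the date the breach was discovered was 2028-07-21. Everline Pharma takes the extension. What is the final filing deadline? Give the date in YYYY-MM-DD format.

30 business days after 2028-07-21, excluding weekends and holidays, is 2028-09-01.
2028-09-01 (Friday) is already a business day.
The 30-calendar-day extension moves the deadline from 2028-09-01 to 2028-10-01.
2028-10-01 falls on a Sunday. Rolling to the next business day gives 2028-10-02, a Monday.
So the filing is due 2028-10-02.

2028-10-02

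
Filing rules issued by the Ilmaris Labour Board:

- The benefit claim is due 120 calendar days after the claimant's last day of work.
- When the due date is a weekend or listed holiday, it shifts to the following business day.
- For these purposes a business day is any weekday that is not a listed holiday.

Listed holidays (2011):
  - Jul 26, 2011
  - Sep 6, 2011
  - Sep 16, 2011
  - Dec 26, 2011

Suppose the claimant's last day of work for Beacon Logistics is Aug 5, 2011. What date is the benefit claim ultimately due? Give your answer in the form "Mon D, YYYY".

Dec 5, 2011

Adding 120 calendar days to Aug 5, 2011 gives Dec 3, 2011.
Because Dec 3, 2011 is a Saturday, the deadline becomes Dec 5, 2011 (Monday).
Final deadline: Dec 5, 2011.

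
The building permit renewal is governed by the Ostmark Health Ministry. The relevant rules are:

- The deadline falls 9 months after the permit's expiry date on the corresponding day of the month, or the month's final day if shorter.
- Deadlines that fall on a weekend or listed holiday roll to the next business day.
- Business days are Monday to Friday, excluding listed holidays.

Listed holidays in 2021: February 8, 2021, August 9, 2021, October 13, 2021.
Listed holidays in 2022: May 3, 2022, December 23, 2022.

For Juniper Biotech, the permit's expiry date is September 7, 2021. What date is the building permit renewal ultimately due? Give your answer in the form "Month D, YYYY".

9 months from September 7, 2021 is June 7, 2022.
June 7, 2022 (Tuesday) is already a business day.
So the filing is due June 7, 2022.

June 7, 2022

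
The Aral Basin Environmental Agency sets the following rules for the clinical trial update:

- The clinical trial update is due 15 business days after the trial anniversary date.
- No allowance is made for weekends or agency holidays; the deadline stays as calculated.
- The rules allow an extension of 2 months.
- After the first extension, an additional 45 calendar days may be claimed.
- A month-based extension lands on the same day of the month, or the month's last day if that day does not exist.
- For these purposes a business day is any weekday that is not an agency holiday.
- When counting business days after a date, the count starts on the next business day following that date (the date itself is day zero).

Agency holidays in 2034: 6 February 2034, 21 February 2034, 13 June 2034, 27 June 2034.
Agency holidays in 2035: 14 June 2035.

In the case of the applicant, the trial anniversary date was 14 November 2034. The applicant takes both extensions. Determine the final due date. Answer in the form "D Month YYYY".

Starting the day after 14 November 2034 and counting 15 business days lands on 5 December 2034.
5 December 2034 is a Tuesday; no weekend or holiday adjustment applies.
The 2 months extension carries 5 December 2034 to 5 February 2035.
5 February 2035 is a Monday; no weekend or holiday adjustment applies.
The 45-calendar-day extension moves the deadline from 5 February 2035 to 22 March 2035.
22 March 2035 is a Thursday; no weekend or holiday adjustment applies.
Deadline: 22 March 2035.

22 March 2035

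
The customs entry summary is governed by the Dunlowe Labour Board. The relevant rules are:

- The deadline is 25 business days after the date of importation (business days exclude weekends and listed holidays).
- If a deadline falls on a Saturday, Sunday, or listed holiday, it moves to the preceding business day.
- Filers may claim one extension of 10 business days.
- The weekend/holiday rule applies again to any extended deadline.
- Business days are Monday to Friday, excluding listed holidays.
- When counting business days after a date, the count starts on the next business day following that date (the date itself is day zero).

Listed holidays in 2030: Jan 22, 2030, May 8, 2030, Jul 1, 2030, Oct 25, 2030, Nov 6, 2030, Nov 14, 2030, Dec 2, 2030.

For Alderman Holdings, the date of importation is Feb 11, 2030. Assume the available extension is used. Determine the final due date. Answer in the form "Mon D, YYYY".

Apr 1, 2030

Counting 25 business days after Feb 11, 2030 (skipping weekends and listed holidays) reaches Mar 18, 2030.
Mar 18, 2030 falls on a Monday, which is a business day, so no adjustment is needed.
The 10-business-day extension runs from Mar 18, 2030 to Apr 1, 2030.
Apr 1, 2030 falls on a Monday, which is a business day, so no adjustment is needed.
Deadline: Apr 1, 2030.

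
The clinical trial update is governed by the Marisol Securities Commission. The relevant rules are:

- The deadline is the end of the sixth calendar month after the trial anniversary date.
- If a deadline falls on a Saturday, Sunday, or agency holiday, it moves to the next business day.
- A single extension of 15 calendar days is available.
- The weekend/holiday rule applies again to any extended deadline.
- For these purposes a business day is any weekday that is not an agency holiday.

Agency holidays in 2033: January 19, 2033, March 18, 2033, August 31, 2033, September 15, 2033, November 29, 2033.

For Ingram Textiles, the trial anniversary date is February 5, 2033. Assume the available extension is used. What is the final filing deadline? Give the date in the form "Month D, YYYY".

6 months after February 5, 2033 falls in August 2033; the last day of that month is August 31, 2033.
August 31, 2033 is a listed holiday, so it moves to the next business day, September 1, 2033 (Thursday).
Applying the 15-calendar-day extension: September 1, 2033 + 15 days = September 16, 2033.
September 16, 2033 (Friday) is already a business day.
The final due date is September 16, 2033.

September 16, 2033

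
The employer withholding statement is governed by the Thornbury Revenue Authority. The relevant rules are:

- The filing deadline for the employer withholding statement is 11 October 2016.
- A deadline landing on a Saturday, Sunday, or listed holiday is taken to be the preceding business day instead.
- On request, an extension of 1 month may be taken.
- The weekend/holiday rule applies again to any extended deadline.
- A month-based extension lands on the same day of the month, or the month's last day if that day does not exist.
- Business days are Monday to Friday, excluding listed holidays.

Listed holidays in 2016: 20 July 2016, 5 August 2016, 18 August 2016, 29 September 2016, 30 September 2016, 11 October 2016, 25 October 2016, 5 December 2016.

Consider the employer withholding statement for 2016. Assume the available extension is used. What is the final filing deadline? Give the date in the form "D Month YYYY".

10 November 2016

The statutory due date is 11 October 2016.
11 October 2016 is a listed holiday, so it moves to the preceding business day, 10 October 2016 (Monday).
Add 1 month to 10 October 2016: 10 November 2016.
10 November 2016 falls on a Thursday, which is a business day, so no adjustment is needed.
Final deadline: 10 November 2016.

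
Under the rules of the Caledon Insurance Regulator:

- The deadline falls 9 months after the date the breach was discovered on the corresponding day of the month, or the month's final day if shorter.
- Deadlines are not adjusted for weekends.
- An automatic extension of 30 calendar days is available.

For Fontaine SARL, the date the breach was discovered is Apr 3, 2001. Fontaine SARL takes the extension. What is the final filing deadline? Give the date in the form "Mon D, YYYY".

Feb 2, 2002

9 months from Apr 3, 2001 is Jan 3, 2002.
No adjustment is made for weekends or holidays, so Jan 3, 2002 stands.
The 30-calendar-day extension moves the deadline from Jan 3, 2002 to Feb 2, 2002.
Feb 2, 2002 falls on a Saturday. The rules make no weekend/holiday allowance, so it remains Feb 2, 2002.
The final due date is Feb 2, 2002.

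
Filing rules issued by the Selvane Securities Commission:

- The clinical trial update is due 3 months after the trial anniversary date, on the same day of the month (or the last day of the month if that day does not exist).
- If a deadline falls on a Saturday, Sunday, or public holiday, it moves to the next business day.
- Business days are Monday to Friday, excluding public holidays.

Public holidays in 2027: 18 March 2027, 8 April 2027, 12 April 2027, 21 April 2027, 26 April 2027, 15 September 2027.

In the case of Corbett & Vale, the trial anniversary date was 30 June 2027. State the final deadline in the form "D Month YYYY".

30 September 2027

3 months after 30 June 2027, on the same day of the month, is 30 September 2027.
30 September 2027 is a Thursday and not a listed holiday, so it stands.
So the filing is due 30 September 2027.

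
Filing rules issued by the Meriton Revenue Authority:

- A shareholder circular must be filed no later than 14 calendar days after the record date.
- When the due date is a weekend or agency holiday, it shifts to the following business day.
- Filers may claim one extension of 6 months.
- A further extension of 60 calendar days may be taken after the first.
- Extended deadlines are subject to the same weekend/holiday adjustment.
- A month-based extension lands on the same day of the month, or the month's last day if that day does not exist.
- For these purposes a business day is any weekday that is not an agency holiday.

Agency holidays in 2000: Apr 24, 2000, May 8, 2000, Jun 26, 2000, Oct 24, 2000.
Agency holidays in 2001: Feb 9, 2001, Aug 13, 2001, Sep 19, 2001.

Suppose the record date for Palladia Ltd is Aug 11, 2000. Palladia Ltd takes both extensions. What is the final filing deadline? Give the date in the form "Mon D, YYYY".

Apr 27, 2001

From Aug 11, 2000, 14 calendar days later is Aug 25, 2000.
Aug 25, 2000 (Friday) is already a business day.
Add 6 months to Aug 25, 2000: Feb 25, 2001.
Feb 25, 2001 falls on a Sunday. Rolling to the next business day gives Feb 26, 2001, a Monday.
Add the 60 calendar-day extension to Feb 26, 2001: Apr 27, 2001.
Apr 27, 2001 falls on a Friday, which is a business day, so no adjustment is needed.
So the filing is due Apr 27, 2001.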